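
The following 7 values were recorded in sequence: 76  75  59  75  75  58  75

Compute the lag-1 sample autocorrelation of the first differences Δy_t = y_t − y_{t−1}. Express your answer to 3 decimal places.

First differences Δy: -1, -16, 16, 0, -17, 17
Mean of differences = -0.1667
Numerator Σ(Δy_t−Δȳ)(Δy_{t+1}−Δȳ) = -531.8611
Denominator Σ(Δy_t−Δȳ)² = 1090.8333
r_1(Δy) = -531.8611 / 1090.8333 = -0.488

-0.488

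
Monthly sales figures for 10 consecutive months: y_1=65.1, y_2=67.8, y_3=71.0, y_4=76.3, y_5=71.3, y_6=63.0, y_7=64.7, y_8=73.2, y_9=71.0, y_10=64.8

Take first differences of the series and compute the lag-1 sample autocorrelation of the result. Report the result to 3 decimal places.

0.140

First differences Δy: 2.7, 3.2, 5.3, -5.0, -8.3, 1.7, 8.5, -2.2, -6.2
Mean of differences = -0.0333
Numerator Σ(Δy_t−Δȳ)(Δy_{t+1}−Δȳ) = 35.9856
Denominator Σ(Δy_t−Δȳ)² = 257.9200
r_1(Δy) = 35.9856 / 257.9200 = 0.140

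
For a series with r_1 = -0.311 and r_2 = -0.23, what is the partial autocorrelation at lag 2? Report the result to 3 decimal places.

-0.362

φ_{22} = (r_2 − r_1²) / (1 − r_1²)
r_1² = (-0.311)² = 0.096721
Numerator = -0.23 − 0.0967 = -0.3267; denominator = 1 − 0.0967 = 0.9033
φ_{22} = -0.3267 / 0.9033 = -0.362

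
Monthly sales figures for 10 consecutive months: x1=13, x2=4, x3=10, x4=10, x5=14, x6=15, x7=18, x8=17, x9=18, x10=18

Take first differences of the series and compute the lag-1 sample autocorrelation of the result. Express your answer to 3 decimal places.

-0.415

First differences Δx: -9, 6, 0, 4, 1, 3, -1, 1, 0
Mean of differences = 0.5556
Numerator Σ(Δx_t−Δx̄)(Δx_{t+1}−Δx̄) = -59.0864
Denominator Σ(Δx_t−Δx̄)² = 142.2222
r_1(Δx) = -59.0864 / 142.2222 = -0.415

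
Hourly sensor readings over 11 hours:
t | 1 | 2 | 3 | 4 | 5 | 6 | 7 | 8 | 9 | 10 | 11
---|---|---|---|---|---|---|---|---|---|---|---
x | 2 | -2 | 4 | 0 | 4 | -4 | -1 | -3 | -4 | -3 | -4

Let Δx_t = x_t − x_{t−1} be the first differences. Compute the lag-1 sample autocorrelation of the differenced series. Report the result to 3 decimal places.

-0.792

First differences Δx: -4, 6, -4, 4, -8, 3, -2, -1, 1, -1
Mean of differences = -0.6000
Numerator Σ(Δx_t−Δx̄)(Δx_{t+1}−Δx̄) = -126.9600
Denominator Σ(Δx_t−Δx̄)² = 160.4000
r_1(Δx) = -126.9600 / 160.4000 = -0.792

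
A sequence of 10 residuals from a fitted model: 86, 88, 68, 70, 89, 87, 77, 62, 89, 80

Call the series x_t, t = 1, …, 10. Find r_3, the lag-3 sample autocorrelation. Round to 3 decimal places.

-0.158

Mean x̄ = (86 + 88 + 68 + 70 + 89 + 87 + 77 + 62 + 89 + 80)/10 = 79.6000
Σ(x_t−x̄)(x_{t+3}−x̄) = (-61.4400) + (78.9600) + (-85.8400) + (24.9600) + (-165.4400) + (69.5600) + (-1.0400) = -140.2800
Denominator Σ(x_t−x̄)² = 886.4000
r_3 = -140.2800 / 886.4000 = -0.158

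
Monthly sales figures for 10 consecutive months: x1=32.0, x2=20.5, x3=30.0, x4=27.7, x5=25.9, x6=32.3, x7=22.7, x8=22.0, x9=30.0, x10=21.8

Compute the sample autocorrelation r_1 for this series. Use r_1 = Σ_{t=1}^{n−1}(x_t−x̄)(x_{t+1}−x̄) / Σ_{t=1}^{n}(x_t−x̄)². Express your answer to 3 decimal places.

-0.498

Mean x̄ = (32.0 + 20.5 + 30.0 + 27.7 + 25.9 + 32.3 + 22.7 + 22.0 + 30.0 + 21.8)/10 = 26.4900
Numerator Σ_{t=1}^{9}(x_t−x̄)(x_{t+1}−x̄) = -91.1491
Denominator Σ(x_t−x̄)² = 182.9690
r_1 = -91.1491 / 182.9690 = -0.498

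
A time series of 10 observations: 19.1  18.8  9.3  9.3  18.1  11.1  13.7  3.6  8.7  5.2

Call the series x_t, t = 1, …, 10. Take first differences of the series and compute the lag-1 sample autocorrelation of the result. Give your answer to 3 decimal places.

-0.557

First differences Δx: -0.3, -9.5, 0.0, 8.8, -7.0, 2.6, -10.1, 5.1, -3.5
Mean of differences = -1.5444
Numerator Σ(Δx_t−Δx̄)(Δx_{t+1}−Δx̄) = -190.5542
Denominator Σ(Δx_t−Δx̄)² = 342.3422
r_1(Δx) = -190.5542 / 342.3422 = -0.557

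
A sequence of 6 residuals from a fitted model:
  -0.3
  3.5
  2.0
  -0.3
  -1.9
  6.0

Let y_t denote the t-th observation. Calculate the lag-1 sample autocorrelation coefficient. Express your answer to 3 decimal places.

Mean ȳ = (-0.3 + 3.5 + 2.0 − 0.3 − 1.9 + 6.0)/6 = 1.5000
Deviations from mean: -1.8000, 2.0000, 0.5000, -1.8000, -3.4000, 4.5000
Σ(y_t−ȳ)(y_{t+1}−ȳ) = (-3.6000) + (1.0000) + (-0.9000) + (6.1200) + (-15.3000) = -12.6800
Denominator Σ(y_t−ȳ)² = 42.5400
r_1 = -12.6800 / 42.5400 = -0.298

-0.298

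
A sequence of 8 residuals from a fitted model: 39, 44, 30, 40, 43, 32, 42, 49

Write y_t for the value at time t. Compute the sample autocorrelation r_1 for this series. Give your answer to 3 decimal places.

-0.244

Mean ȳ = (39 + 44 + 30 + 40 + 43 + 32 + 42 + 49)/8 = 39.8750
Deviations from mean: -0.8750, 4.1250, -9.8750, 0.1250, 3.1250, -7.8750, 2.1250, 9.1250
Σ(y_t−ȳ)(y_{t+1}−ȳ) = (-3.6094) + (-40.7344) + (-1.2344) + (0.3906) + (-24.6094) + (-16.7344) + (19.3906) = -67.1406
Denominator Σ(y_t−ȳ)² = 274.8750
r_1 = -67.1406 / 274.8750 = -0.244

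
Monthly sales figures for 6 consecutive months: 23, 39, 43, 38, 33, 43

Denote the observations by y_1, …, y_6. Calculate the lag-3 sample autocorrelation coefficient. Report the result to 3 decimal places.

0.046

Mean ȳ = (23 + 39 + 43 + 38 + 33 + 43)/6 = 36.5000
Deviations from mean: -13.5000, 2.5000, 6.5000, 1.5000, -3.5000, 6.5000
Σ(y_t−ȳ)(y_{t+3}−ȳ) = (-20.2500) + (-8.7500) + (42.2500) = 13.2500
Denominator Σ(y_t−ȳ)² = 287.5000
r_3 = 13.2500 / 287.5000 = 0.046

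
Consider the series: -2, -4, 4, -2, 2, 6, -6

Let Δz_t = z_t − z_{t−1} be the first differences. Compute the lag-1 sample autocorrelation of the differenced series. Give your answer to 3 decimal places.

-0.410

First differences Δz: -2, 8, -6, 4, 4, -12
Mean of differences = -0.6667
Numerator Σ(Δz_t−Δz̄)(Δz_{t+1}−Δz̄) = -113.7778
Denominator Σ(Δz_t−Δz̄)² = 277.3333
r_1(Δz) = -113.7778 / 277.3333 = -0.410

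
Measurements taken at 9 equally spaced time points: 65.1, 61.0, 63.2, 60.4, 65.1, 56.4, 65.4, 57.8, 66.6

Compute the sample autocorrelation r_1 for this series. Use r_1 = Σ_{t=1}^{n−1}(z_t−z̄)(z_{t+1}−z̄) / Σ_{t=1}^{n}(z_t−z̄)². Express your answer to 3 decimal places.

-0.760

Mean z̄ = (65.1 + 61.0 + 63.2 + 60.4 + 65.1 + 56.4 + 65.4 + 57.8 + 66.6)/9 = 62.3333
Numerator Σ_{t=1}^{8}(z_t−z̄)(z_{t+1}−z̄) = -79.7244
Denominator Σ(z_t−z̄)² = 104.9400
r_1 = -79.7244 / 104.9400 = -0.760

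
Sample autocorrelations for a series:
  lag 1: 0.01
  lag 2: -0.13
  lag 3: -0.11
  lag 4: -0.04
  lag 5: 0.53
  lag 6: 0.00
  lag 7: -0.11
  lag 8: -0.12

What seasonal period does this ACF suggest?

The largest autocorrelation is r_5 = 0.53; the remaining lags stay at or below 0.01.
The dominant spike at lag 5 indicates a seasonal period of 5.

5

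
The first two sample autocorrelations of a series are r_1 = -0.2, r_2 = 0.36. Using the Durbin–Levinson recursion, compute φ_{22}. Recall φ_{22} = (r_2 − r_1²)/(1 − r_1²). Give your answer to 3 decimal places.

φ_{22} = (r_2 − r_1²) / (1 − r_1²)
r_1² = (-0.2)² = 0.04
Numerator = 0.36 − 0.0400 = 0.3200; denominator = 1 − 0.0400 = 0.9600
φ_{22} = 0.3200 / 0.9600 = 0.333

0.333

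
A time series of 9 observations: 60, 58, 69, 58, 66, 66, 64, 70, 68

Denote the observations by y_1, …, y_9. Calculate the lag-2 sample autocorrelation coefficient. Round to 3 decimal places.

0.144

Mean ȳ = (60 + 58 + 69 + 58 + 66 + 66 + 64 + 70 + 68)/9 = 64.3333
Σ(y_t−ȳ)(y_{t+2}−ȳ) = (-20.2222) + (40.1111) + (7.7778) + (-10.5556) + (-0.5556) + (9.4444) + (-1.2222) = 24.7778
Denominator Σ(y_t−ȳ)² = 172.0000
r_2 = 24.7778 / 172.0000 = 0.144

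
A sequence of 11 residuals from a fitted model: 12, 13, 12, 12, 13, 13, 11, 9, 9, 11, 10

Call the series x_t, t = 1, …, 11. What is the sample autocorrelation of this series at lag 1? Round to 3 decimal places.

0.595

Mean x̄ = (12 + 13 + 12 + 12 + 13 + 13 + 11 + 9 + 9 + 11 + 10)/11 = 11.3636
Numerator Σ_{t=1}^{10}(x_t−x̄)(x_{t+1}−x̄) = 13.4132
Denominator Σ(x_t−x̄)² = 22.5455
r_1 = 13.4132 / 22.5455 = 0.595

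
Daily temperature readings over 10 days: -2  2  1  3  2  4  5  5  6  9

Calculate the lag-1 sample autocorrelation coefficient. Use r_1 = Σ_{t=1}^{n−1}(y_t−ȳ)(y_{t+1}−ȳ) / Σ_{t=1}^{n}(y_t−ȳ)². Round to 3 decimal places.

Mean ȳ = (-2 + 2 + 1 + 3 + 2 + 4 + 5 + 5 + 6 + 9)/10 = 3.5000
Numerator Σ_{t=1}^{9}(y_t−ȳ)(y_{t+1}−ȳ) = 33.7500
Denominator Σ(y_t−ȳ)² = 82.5000
r_1 = 33.7500 / 82.5000 = 0.409

0.409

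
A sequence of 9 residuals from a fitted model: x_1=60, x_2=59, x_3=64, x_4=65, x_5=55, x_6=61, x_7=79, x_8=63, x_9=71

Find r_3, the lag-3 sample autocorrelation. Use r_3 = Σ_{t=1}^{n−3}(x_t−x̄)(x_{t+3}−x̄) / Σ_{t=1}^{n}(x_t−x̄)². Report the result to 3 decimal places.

Mean x̄ = (60 + 59 + 64 + 65 + 55 + 61 + 79 + 63 + 71)/9 = 64.1111
Σ(x_t−x̄)(x_{t+3}−x̄) = (-3.6543) + (46.5679) + (0.3457) + (13.2346) + (10.1235) + (-21.4321) = 45.1852
Denominator Σ(x_t−x̄)² = 406.8889
r_3 = 45.1852 / 406.8889 = 0.111

0.111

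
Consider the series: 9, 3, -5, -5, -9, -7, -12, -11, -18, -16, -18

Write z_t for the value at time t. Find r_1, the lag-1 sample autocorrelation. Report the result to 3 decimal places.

0.587

Mean z̄ = (9 + 3 − 5 − 5 − 9 − 7 − 12 − 11 − 18 − 16 − 18)/11 = -8.0909
Numerator Σ_{t=1}^{10}(z_t−z̄)(z_{t+1}−z̄) = 422.2645
Denominator Σ(z_t−z̄)² = 718.9091
r_1 = 422.2645 / 718.9091 = 0.587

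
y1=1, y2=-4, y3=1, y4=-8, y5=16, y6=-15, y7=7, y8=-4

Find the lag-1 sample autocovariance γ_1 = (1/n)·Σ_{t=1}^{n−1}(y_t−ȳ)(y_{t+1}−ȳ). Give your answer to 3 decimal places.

-64.977

Mean ȳ = (1 − 4 + 1 − 8 + 16 − 15 + 7 − 4)/8 = -0.7500
Deviations: 1.7500, -3.2500, 1.7500, -7.2500, 16.7500, -14.2500, 7.7500, -3.2500
Σ_{t=1}^{7}(y_t−ȳ)(y_{t+1}−ȳ) = -519.8125
γ_1 = -519.8125 / 8 = -64.977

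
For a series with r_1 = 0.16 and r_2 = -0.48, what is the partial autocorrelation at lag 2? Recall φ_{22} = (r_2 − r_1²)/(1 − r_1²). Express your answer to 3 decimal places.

φ_{22} = (r_2 − r_1²) / (1 − r_1²)
r_1² = (0.16)² = 0.0256
Numerator = -0.48 − 0.0256 = -0.5056; denominator = 1 − 0.0256 = 0.9744
φ_{22} = -0.5056 / 0.9744 = -0.519

-0.519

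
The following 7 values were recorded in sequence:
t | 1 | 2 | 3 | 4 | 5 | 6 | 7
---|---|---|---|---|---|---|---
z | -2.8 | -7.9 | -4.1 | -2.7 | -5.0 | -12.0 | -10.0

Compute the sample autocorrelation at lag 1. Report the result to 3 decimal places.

0.213

Mean z̄ = (-2.8 − 7.9 − 4.1 − 2.7 − 5.0 − 12.0 − 10.0)/7 = -6.3571
Deviations from mean: 3.5571, -1.5429, 2.2571, 3.6571, 1.3571, -5.6429, -3.6429
Σ(z_t−z̄)(z_{t+1}−z̄) = (-5.4882) + (-3.4824) + (8.2547) + (4.9633) + (-7.6582) + (20.5561) = 17.1453
Denominator Σ(z_t−z̄)² = 80.4571
r_1 = 17.1453 / 80.4571 = 0.213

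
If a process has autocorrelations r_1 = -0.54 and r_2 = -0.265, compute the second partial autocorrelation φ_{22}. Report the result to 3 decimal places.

φ_{22} = (r_2 − r_1²) / (1 − r_1²)
r_1² = (-0.54)² = 0.2916
Numerator = -0.265 − 0.2916 = -0.5566; denominator = 1 − 0.2916 = 0.7084
φ_{22} = -0.5566 / 0.7084 = -0.786

-0.786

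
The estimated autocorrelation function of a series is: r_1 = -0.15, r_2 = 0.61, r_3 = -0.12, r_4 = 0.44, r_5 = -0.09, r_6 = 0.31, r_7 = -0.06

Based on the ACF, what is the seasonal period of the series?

The largest autocorrelation is r_2 = 0.61, with weaker echoes at lags 4 (0.44) and 6 (0.31); the remaining lags stay at or below -0.06.
The dominant spike at lag 2 indicates a seasonal period of 2.

2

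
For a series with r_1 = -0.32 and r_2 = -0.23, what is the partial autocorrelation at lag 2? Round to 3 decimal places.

-0.370

φ_{22} = (r_2 − r_1²) / (1 − r_1²)
r_1² = (-0.32)² = 0.1024
Numerator = -0.23 − 0.1024 = -0.3324; denominator = 1 − 0.1024 = 0.8976
φ_{22} = -0.3324 / 0.8976 = -0.370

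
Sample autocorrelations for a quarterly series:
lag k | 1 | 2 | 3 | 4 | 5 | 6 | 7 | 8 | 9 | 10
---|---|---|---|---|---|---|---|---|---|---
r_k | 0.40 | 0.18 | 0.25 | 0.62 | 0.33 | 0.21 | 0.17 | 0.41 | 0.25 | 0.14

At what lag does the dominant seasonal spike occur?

4

The largest autocorrelation is r_4 = 0.62, with a weaker echo at lag 8 (0.41); the remaining lags stay at or below 0.40. The elevated value at lag 1 (0.40), dropping to 0.18 at lag 2, reflects decaying short-term dependence rather than seasonality.
The dominant spike at lag 4 indicates a seasonal period of 4.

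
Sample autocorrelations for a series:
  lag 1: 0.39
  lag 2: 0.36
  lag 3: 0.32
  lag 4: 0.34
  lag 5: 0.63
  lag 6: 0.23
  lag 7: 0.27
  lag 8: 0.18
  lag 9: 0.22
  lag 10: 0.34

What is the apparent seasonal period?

The largest autocorrelation is r_5 = 0.63; the remaining lags stay at or below 0.39. The elevated value at lag 1 (0.39), dropping to 0.36 at lag 2, reflects decaying short-term dependence rather than seasonality.
The dominant spike at lag 5 indicates a seasonal period of 5.

5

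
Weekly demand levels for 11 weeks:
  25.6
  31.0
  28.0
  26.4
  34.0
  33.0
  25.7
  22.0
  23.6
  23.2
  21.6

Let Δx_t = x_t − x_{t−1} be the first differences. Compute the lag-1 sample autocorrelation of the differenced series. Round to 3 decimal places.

-0.036

First differences Δx: 5.4, -3.0, -1.6, 7.6, -1.0, -7.3, -3.7, 1.6, -0.4, -1.6
Mean of differences = -0.4000
Numerator Σ(Δx_t−Δx̄)(Δx_{t+1}−Δx̄) = -6.0500
Denominator Σ(Δx_t−Δx̄)² = 170.1400
r_1(Δx) = -6.0500 / 170.1400 = -0.036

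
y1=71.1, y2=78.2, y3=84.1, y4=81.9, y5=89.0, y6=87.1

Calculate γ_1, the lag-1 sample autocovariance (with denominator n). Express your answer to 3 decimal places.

11.457

Mean ȳ = (71.1 + 78.2 + 84.1 + 81.9 + 89.0 + 87.1)/6 = 81.9000
Deviations: -10.8000, -3.7000, 2.2000, 0.0000, 7.1000, 5.2000
Σ_{t=1}^{5}(y_t−ȳ)(y_{t+1}−ȳ) = 68.7400
γ_1 = 68.7400 / 6 = 11.457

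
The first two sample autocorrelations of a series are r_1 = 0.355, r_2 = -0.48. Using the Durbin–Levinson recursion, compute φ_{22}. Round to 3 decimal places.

φ_{22} = (r_2 − r_1²) / (1 − r_1²)
r_1² = (0.355)² = 0.126025
Numerator = -0.48 − 0.1260 = -0.6060; denominator = 1 − 0.1260 = 0.8740
φ_{22} = -0.6060 / 0.8740 = -0.693

-0.693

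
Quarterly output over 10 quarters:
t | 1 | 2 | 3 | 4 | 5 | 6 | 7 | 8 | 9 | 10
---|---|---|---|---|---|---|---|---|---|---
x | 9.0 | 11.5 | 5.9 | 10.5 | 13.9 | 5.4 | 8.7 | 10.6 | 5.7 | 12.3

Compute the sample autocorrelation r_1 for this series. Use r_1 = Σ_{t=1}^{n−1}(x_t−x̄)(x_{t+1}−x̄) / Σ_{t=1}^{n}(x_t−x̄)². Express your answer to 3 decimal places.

-0.491

Mean x̄ = (9.0 + 11.5 + 5.9 + 10.5 + 13.9 + 5.4 + 8.7 + 10.6 + 5.7 + 12.3)/10 = 9.3500
Numerator Σ_{t=1}^{9}(x_t−x̄)(x_{t+1}−x̄) = -38.4525
Denominator Σ(x_t−x̄)² = 78.2850
r_1 = -38.4525 / 78.2850 = -0.491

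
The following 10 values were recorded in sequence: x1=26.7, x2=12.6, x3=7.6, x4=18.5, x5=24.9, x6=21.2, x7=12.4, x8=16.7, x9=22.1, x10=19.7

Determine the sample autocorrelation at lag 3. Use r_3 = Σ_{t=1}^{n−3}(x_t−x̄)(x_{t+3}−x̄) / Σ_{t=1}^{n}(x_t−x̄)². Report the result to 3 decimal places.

Mean x̄ = (26.7 + 12.6 + 7.6 + 18.5 + 24.9 + 21.2 + 12.4 + 16.7 + 22.1 + 19.7)/10 = 18.2400
Σ(x_t−x̄)(x_{t+3}−x̄) = (2.1996) + (-37.5624) + (-31.4944) + (-1.5184) + (-10.2564) + (11.4256) + (-8.5264) = -75.7328
Denominator Σ(x_t−x̄)² = 323.2840
r_3 = -75.7328 / 323.2840 = -0.234

-0.234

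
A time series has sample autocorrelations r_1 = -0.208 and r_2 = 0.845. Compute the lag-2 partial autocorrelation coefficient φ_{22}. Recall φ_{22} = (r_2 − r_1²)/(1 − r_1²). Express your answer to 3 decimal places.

0.838

φ_{22} = (r_2 − r_1²) / (1 − r_1²)
r_1² = (-0.208)² = 0.043264
Numerator = 0.845 − 0.0433 = 0.8017; denominator = 1 − 0.0433 = 0.9567
φ_{22} = 0.8017 / 0.9567 = 0.838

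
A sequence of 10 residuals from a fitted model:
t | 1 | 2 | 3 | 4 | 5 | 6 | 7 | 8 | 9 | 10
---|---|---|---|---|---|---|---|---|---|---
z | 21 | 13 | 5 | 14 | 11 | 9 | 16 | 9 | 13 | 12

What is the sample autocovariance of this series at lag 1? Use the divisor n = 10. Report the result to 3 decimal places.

Mean z̄ = (21 + 13 + 5 + 14 + 11 + 9 + 16 + 9 + 13 + 12)/10 = 12.3000
Σ_{t=1}^{9}(z_t−z̄)(z_{t+1}−z̄) = -36.2900
γ_1 = -36.2900 / 10 = -3.629

-3.629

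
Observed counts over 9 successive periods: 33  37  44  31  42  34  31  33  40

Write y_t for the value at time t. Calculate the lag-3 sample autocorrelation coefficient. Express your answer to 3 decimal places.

Mean ȳ = (33 + 37 + 44 + 31 + 42 + 34 + 31 + 33 + 40)/9 = 36.1111
Σ(y_t−ȳ)(y_{t+3}−ȳ) = (15.9012) + (5.2346) + (-16.6543) + (26.1235) + (-18.3210) + (-8.2099) = 4.0741
Denominator Σ(y_t−ȳ)² = 188.8889
r_3 = 4.0741 / 188.8889 = 0.022

0.022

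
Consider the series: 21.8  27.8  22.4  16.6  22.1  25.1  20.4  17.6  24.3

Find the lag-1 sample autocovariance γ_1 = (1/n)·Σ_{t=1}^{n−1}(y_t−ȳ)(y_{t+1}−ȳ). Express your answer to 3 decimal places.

Mean ȳ = (21.8 + 27.8 + 22.4 + 16.6 + 22.1 + 25.1 + 20.4 + 17.6 + 24.3)/9 = 22.0111
Σ_{t=1}^{8}(y_t−ȳ)(y_{t+1}−ȳ) = -9.2479
γ_1 = -9.2479 / 9 = -1.028

-1.028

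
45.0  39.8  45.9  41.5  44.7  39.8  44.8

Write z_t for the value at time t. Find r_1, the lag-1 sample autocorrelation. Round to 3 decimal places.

Mean z̄ = (45.0 + 39.8 + 45.9 + 41.5 + 44.7 + 39.8 + 44.8)/7 = 43.0714
Deviations from mean: 1.9286, -3.2714, 2.8286, -1.5714, 1.6286, -3.2714, 1.7286
Σ(z_t−z̄)(z_{t+1}−z̄) = (-6.3092) + (-9.2535) + (-4.4449) + (-2.5592) + (-5.3278) + (-5.6549) = -33.5494
Denominator Σ(z_t−z̄)² = 41.2343
r_1 = -33.5494 / 41.2343 = -0.814

-0.814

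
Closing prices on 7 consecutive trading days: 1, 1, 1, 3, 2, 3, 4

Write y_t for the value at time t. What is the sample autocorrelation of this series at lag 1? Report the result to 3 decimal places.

0.336

Mean ȳ = (1 + 1 + 1 + 3 + 2 + 3 + 4)/7 = 2.1429
Deviations from mean: -1.1429, -1.1429, -1.1429, 0.8571, -0.1429, 0.8571, 1.8571
Σ(y_t−ȳ)(y_{t+1}−ȳ) = (1.3061) + (1.3061) + (-0.9796) + (-0.1224) + (-0.1224) + (1.5918) = 2.9796
Denominator Σ(y_t−ȳ)² = 8.8571
r_1 = 2.9796 / 8.8571 = 0.336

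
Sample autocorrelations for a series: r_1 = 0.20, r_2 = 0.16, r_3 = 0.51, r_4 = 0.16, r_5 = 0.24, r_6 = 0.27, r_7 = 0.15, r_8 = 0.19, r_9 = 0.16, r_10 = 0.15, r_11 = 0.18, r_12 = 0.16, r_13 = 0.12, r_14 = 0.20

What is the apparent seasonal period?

3

The largest autocorrelation is r_3 = 0.51, with a weaker echo at lag 6 (0.27); the remaining lags stay at or below 0.24.
The dominant spike at lag 3 indicates a seasonal period of 3.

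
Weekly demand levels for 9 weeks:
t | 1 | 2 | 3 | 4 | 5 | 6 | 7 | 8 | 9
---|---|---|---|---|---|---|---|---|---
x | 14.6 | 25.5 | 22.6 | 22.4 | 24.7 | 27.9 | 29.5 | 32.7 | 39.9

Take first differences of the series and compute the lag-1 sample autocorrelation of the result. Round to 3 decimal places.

-0.185

First differences Δx: 10.9, -2.9, -0.2, 2.3, 3.2, 1.6, 3.2, 7.2
Mean of differences = 3.1625
Numerator Σ(Δx_t−Δx̄)(Δx_{t+1}−Δx̄) = -23.6214
Denominator Σ(Δx_t−Δx̄)² = 127.4188
r_1(Δx) = -23.6214 / 127.4188 = -0.185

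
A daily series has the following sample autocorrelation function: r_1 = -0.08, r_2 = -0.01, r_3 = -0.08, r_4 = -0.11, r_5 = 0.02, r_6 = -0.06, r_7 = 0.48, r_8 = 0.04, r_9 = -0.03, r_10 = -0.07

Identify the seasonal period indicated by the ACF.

The largest autocorrelation is r_7 = 0.48; the remaining lags stay at or below 0.04.
The dominant spike at lag 7 indicates a seasonal period of 7.

7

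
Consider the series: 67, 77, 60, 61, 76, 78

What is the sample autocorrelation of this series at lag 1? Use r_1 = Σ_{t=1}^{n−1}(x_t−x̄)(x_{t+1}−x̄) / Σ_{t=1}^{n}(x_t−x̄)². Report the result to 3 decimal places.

-0.024

Mean x̄ = (67 + 77 + 60 + 61 + 76 + 78)/6 = 69.8333
Deviations from mean: -2.8333, 7.1667, -9.8333, -8.8333, 6.1667, 8.1667
Numerator Σ_{t=1}^{5}(x_t−x̄)(x_{t+1}−x̄) = -8.0278
Denominator Σ(x_t−x̄)² = 338.8333
r_1 = -8.0278 / 338.8333 = -0.024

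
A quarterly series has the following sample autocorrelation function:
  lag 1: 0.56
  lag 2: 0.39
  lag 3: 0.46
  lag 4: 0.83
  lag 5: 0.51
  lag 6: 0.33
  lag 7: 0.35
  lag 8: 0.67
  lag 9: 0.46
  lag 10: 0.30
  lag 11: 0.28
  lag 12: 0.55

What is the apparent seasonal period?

4

The largest autocorrelation is r_4 = 0.83, with a weaker echo at lag 8 (0.67); the remaining lags stay at or below 0.56. The elevated value at lag 1 (0.56), dropping to 0.39 at lag 2, reflects decaying short-term dependence rather than seasonality.
The dominant spike at lag 4 indicates a seasonal period of 4.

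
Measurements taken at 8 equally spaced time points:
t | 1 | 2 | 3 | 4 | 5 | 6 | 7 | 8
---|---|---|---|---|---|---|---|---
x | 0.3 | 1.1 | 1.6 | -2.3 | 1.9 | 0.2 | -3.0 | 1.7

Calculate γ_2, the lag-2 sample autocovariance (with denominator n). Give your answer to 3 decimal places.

-0.645

Mean x̄ = (0.3 + 1.1 + 1.6 − 2.3 + 1.9 + 0.2 − 3.0 + 1.7)/8 = 0.1875
Deviations: 0.1125, 0.9125, 1.4125, -2.4875, 1.7125, 0.0125, -3.1875, 1.5125
Σ_{t=1}^{6}(x_t−x̄)(x_{t+2}−x̄) = -5.1628
γ_2 = -5.1628 / 8 = -0.645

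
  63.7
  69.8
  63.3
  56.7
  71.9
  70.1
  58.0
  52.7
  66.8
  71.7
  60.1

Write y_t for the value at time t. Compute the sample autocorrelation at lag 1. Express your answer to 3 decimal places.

-0.045

Mean ȳ = (63.7 + 69.8 + 63.3 + 56.7 + 71.9 + 70.1 + 58.0 + 52.7 + 66.8 + 71.7 + 60.1)/11 = 64.0727
Numerator Σ_{t=1}^{10}(y_t−ȳ)(y_{t+1}−ȳ) = -19.4489
Denominator Σ(y_t−ȳ)² = 433.1018
r_1 = -19.4489 / 433.1018 = -0.045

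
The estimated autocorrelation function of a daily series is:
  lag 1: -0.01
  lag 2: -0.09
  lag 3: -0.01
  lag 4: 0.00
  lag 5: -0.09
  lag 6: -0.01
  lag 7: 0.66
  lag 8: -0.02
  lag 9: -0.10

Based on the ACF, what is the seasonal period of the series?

7

The largest autocorrelation is r_7 = 0.66; the remaining lags stay at or below 0.00.
The dominant spike at lag 7 indicates a seasonal period of 7.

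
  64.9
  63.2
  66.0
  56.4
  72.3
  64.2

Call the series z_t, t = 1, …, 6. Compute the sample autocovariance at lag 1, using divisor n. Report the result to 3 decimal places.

Mean z̄ = (64.9 + 63.2 + 66.0 + 56.4 + 72.3 + 64.2)/6 = 64.5000
Σ_{t=1}^{5}(z_t−z̄)(z_{t+1}−z̄) = -80.1400
γ_1 = -80.1400 / 6 = -13.357

-13.357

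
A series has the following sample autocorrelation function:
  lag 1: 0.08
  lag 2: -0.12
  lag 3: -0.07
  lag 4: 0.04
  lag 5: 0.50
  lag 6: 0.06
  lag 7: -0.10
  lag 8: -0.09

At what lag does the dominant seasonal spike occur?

The largest autocorrelation is r_5 = 0.50; the remaining lags stay at or below 0.08.
The dominant spike at lag 5 indicates a seasonal period of 5.

5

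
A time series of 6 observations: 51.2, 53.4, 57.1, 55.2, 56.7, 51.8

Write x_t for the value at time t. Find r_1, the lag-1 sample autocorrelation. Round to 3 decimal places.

-0.023

Mean x̄ = (51.2 + 53.4 + 57.1 + 55.2 + 56.7 + 51.8)/6 = 54.2333
Deviations from mean: -3.0333, -0.8333, 2.8667, 0.9667, 2.4667, -2.4333
Numerator Σ_{t=1}^{5}(x_t−x̄)(x_{t+1}−x̄) = -0.7078
Denominator Σ(x_t−x̄)² = 31.0533
r_1 = -0.7078 / 31.0533 = -0.023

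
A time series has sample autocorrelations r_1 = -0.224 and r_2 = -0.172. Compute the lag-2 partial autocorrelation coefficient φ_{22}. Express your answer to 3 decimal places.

φ_{22} = (r_2 − r_1²) / (1 − r_1²)
r_1² = (-0.224)² = 0.050176
Numerator = -0.172 − 0.0502 = -0.2222; denominator = 1 − 0.0502 = 0.9498
φ_{22} = -0.2222 / 0.9498 = -0.234

-0.234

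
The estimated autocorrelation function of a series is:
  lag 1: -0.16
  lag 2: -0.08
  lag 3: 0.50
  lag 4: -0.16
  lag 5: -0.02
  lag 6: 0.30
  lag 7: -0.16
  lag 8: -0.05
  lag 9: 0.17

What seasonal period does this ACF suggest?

The largest autocorrelation is r_3 = 0.50, with weaker echoes at lags 6 (0.30) and 9 (0.17); the remaining lags stay at or below -0.02.
The dominant spike at lag 3 indicates a seasonal period of 3.

3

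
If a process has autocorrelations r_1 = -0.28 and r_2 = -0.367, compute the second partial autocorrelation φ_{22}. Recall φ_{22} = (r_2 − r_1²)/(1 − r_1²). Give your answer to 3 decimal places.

φ_{22} = (r_2 − r_1²) / (1 − r_1²)
r_1² = (-0.28)² = 0.0784
Numerator = -0.367 − 0.0784 = -0.4454; denominator = 1 − 0.0784 = 0.9216
φ_{22} = -0.4454 / 0.9216 = -0.483

-0.483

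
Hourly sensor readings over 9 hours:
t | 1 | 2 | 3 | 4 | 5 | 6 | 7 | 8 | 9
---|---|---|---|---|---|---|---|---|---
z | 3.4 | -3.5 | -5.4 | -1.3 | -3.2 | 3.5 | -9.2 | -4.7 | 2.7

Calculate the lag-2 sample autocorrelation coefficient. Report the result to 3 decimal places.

-0.328

Mean z̄ = (3.4 − 3.5 − 5.4 − 1.3 − 3.2 + 3.5 − 9.2 − 4.7 + 2.7)/9 = -1.9667
Numerator Σ_{t=1}^{7}(z_t−z̄)(z_{t+2}−z̄) = -51.3456
Denominator Σ(z_t−z̄)² = 156.3600
r_2 = -51.3456 / 156.3600 = -0.328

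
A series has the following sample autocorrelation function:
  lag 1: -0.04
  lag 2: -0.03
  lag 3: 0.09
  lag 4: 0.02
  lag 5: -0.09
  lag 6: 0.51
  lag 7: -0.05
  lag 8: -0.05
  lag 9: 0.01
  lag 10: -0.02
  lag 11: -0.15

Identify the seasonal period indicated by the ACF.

The largest autocorrelation is r_6 = 0.51; the remaining lags stay at or below 0.09.
The dominant spike at lag 6 indicates a seasonal period of 6.

6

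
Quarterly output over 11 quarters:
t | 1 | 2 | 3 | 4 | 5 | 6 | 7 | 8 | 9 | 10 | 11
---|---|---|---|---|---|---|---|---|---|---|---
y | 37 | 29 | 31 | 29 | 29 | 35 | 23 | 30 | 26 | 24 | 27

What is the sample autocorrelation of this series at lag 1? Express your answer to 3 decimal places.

-0.109

Mean ȳ = (37 + 29 + 31 + 29 + 29 + 35 + 23 + 30 + 26 + 24 + 27)/11 = 29.0909
Numerator Σ_{t=1}^{10}(y_t−ȳ)(y_{t+1}−ȳ) = -19.5537
Denominator Σ(y_t−ȳ)² = 178.9091
r_1 = -19.5537 / 178.9091 = -0.109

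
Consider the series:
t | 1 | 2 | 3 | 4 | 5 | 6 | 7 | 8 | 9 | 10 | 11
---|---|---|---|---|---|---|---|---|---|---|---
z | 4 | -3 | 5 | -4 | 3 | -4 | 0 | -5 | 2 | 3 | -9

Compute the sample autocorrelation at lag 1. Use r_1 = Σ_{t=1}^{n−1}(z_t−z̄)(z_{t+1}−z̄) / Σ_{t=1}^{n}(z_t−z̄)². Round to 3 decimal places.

-0.513

Mean z̄ = (4 − 3 + 5 − 4 + 3 − 4 + 0 − 5 + 2 + 3 − 9)/11 = -0.7273
Numerator Σ_{t=1}^{10}(z_t−z̄)(z_{t+1}−z̄) = -104.7107
Denominator Σ(z_t−z̄)² = 204.1818
r_1 = -104.7107 / 204.1818 = -0.513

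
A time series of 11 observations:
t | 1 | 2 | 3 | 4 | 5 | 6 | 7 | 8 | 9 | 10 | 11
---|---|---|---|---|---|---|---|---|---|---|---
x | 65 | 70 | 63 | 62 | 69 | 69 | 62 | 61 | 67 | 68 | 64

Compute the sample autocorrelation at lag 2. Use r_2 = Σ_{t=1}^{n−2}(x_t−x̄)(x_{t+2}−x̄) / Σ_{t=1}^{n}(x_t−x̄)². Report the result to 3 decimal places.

-0.773

Mean x̄ = (65 + 70 + 63 + 62 + 69 + 69 + 62 + 61 + 67 + 68 + 64)/11 = 65.4545
Numerator Σ_{t=1}^{9}(x_t−x̄)(x_{t+2}−x̄) = -82.5041
Denominator Σ(x_t−x̄)² = 106.7273
r_2 = -82.5041 / 106.7273 = -0.773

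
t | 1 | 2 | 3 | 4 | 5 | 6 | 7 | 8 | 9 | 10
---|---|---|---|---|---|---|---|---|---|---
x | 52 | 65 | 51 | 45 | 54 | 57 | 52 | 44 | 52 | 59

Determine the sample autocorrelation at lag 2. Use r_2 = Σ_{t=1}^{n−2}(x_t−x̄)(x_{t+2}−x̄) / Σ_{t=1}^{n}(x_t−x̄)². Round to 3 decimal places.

-0.621

Mean x̄ = (52 + 65 + 51 + 45 + 54 + 57 + 52 + 44 + 52 + 59)/10 = 53.1000
Numerator Σ_{t=1}^{8}(x_t−x̄)(x_{t+2}−x̄) = -216.5200
Denominator Σ(x_t−x̄)² = 348.9000
r_2 = -216.5200 / 348.9000 = -0.621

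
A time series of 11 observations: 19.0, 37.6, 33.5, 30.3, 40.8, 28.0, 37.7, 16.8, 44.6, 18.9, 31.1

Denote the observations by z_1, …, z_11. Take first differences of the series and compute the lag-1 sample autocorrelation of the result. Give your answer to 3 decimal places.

First differences Δz: 18.6, -4.1, -3.2, 10.5, -12.8, 9.7, -20.9, 27.8, -25.7, 12.2
Mean of differences = 1.2100
Numerator Σ(Δz_t−Δz̄)(Δz_{t+1}−Δz̄) = -2145.8871
Denominator Σ(Δz_t−Δz̄)² = 2745.5290
r_1(Δz) = -2145.8871 / 2745.5290 = -0.782

-0.782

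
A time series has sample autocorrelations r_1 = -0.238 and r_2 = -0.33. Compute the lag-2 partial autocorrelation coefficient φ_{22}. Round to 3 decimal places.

-0.410

φ_{22} = (r_2 − r_1²) / (1 − r_1²)
r_1² = (-0.238)² = 0.056644
Numerator = -0.33 − 0.0566 = -0.3866; denominator = 1 − 0.0566 = 0.9434
φ_{22} = -0.3866 / 0.9434 = -0.410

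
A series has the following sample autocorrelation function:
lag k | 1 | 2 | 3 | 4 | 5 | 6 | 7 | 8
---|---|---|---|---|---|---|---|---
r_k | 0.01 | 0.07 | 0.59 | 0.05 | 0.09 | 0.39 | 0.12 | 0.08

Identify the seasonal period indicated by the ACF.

3

The largest autocorrelation is r_3 = 0.59, with a weaker echo at lag 6 (0.39); the remaining lags stay at or below 0.12.
The dominant spike at lag 3 indicates a seasonal period of 3.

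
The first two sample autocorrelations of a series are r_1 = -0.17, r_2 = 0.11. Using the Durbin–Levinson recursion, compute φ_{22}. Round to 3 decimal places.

φ_{22} = (r_2 − r_1²) / (1 − r_1²)
r_1² = (-0.17)² = 0.0289
Numerator = 0.11 − 0.0289 = 0.0811; denominator = 1 − 0.0289 = 0.9711
φ_{22} = 0.0811 / 0.9711 = 0.084

0.084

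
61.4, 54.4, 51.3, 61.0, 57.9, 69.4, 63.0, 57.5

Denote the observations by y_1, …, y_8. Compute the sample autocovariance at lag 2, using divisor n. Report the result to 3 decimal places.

Mean ȳ = (61.4 + 54.4 + 51.3 + 61.0 + 57.9 + 69.4 + 63.0 + 57.5)/8 = 59.4875
Σ_{t=1}^{6}(y_t−ȳ)(y_{t+2}−ȳ) = -20.6403
γ_2 = -20.6403 / 8 = -2.580

-2.580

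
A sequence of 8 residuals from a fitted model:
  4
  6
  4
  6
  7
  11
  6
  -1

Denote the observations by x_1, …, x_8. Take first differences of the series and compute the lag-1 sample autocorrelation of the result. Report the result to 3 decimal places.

0.126

First differences Δx: 2, -2, 2, 1, 4, -5, -7
Mean of differences = -0.7143
Numerator Σ(Δx_t−Δx̄)(Δx_{t+1}−Δx̄) = 12.4898
Denominator Σ(Δx_t−Δx̄)² = 99.4286
r_1(Δx) = 12.4898 / 99.4286 = 0.126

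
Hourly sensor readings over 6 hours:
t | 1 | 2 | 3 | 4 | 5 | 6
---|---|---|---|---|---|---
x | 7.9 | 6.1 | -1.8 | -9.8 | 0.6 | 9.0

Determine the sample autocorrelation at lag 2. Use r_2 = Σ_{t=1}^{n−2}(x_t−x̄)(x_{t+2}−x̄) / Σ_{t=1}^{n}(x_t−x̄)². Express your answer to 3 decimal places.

Mean x̄ = (7.9 + 6.1 − 1.8 − 9.8 + 0.6 + 9.0)/6 = 2.0000
Numerator Σ_{t=1}^{4}(x_t−x̄)(x_{t+2}−x̄) = -148.0800
Denominator Σ(x_t−x̄)² = 256.2600
r_2 = -148.0800 / 256.2600 = -0.578

-0.578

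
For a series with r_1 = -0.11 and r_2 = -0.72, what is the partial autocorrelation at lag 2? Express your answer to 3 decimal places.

-0.741

φ_{22} = (r_2 − r_1²) / (1 − r_1²)
r_1² = (-0.11)² = 0.0121
Numerator = -0.72 − 0.0121 = -0.7321; denominator = 1 − 0.0121 = 0.9879
φ_{22} = -0.7321 / 0.9879 = -0.741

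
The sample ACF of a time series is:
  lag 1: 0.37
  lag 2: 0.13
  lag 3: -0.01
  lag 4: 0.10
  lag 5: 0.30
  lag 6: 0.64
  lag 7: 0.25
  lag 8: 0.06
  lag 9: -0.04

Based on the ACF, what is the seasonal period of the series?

The largest autocorrelation is r_6 = 0.64; the remaining lags stay at or below 0.37. The elevated value at lag 1 (0.37), dropping to 0.13 at lag 2, reflects decaying short-term dependence rather than seasonality.
The dominant spike at lag 6 indicates a seasonal period of 6.

6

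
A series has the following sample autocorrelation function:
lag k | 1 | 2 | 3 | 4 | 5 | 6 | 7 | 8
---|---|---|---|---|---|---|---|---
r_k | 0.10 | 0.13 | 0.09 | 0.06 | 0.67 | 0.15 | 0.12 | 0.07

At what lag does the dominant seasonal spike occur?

The largest autocorrelation is r_5 = 0.67; the remaining lags stay at or below 0.15.
The dominant spike at lag 5 indicates a seasonal period of 5.

5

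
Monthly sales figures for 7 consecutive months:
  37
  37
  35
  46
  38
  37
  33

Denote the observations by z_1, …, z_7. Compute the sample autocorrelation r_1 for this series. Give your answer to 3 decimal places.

-0.139

Mean z̄ = (37 + 37 + 35 + 46 + 38 + 37 + 33)/7 = 37.5714
Σ(z_t−z̄)(z_{t+1}−z̄) = (0.3265) + (1.4694) + (-21.6735) + (3.6122) + (-0.2449) + (2.6122) = -13.8980
Denominator Σ(z_t−z̄)² = 99.7143
r_1 = -13.8980 / 99.7143 = -0.139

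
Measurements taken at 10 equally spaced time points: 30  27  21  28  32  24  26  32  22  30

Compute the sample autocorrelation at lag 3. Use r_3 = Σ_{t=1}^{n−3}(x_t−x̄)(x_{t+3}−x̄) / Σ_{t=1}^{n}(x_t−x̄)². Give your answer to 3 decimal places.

0.405

Mean x̄ = (30 + 27 + 21 + 28 + 32 + 24 + 26 + 32 + 22 + 30)/10 = 27.2000
Σ(x_t−x̄)(x_{t+3}−x̄) = (2.2400) + (-0.9600) + (19.8400) + (-0.9600) + (23.0400) + (16.6400) + (-3.3600) = 56.4800
Denominator Σ(x_t−x̄)² = 139.6000
r_3 = 56.4800 / 139.6000 = 0.405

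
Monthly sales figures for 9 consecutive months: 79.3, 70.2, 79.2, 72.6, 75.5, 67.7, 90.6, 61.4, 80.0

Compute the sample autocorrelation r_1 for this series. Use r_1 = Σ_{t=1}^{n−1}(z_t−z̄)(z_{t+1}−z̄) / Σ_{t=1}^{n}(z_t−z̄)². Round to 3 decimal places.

-0.785

Mean z̄ = (79.3 + 70.2 + 79.2 + 72.6 + 75.5 + 67.7 + 90.6 + 61.4 + 80.0)/9 = 75.1667
Numerator Σ_{t=1}^{8}(z_t−z̄)(z_{t+1}−z̄) = -448.4978
Denominator Σ(z_t−z̄)² = 571.5400
r_1 = -448.4978 / 571.5400 = -0.785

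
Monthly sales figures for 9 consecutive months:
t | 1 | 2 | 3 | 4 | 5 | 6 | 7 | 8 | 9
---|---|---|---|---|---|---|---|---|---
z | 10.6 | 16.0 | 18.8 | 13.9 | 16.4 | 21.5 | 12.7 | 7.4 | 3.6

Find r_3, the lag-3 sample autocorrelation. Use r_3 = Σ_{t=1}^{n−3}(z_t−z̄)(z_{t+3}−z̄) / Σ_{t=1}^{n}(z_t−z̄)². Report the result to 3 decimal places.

-0.191

Mean z̄ = (10.6 + 16.0 + 18.8 + 13.9 + 16.4 + 21.5 + 12.7 + 7.4 + 3.6)/9 = 13.4333
Σ(z_t−z̄)(z_{t+3}−z̄) = (-1.3222) + (7.6144) + (43.2911) + (-0.3422) + (-17.8989) + (-79.3222) = -47.9800
Denominator Σ(z_t−z̄)² = 251.1400
r_3 = -47.9800 / 251.1400 = -0.191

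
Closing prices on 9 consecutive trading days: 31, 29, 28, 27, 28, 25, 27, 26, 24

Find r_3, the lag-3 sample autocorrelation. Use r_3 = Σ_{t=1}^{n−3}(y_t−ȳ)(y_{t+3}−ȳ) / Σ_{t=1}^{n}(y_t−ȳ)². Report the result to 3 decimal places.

0.143

Mean ȳ = (31 + 29 + 28 + 27 + 28 + 25 + 27 + 26 + 24)/9 = 27.2222
Numerator Σ_{t=1}^{6}(y_t−ȳ)(y_{t+3}−ȳ) = 5.0741
Denominator Σ(y_t−ȳ)² = 35.5556
r_3 = 5.0741 / 35.5556 = 0.143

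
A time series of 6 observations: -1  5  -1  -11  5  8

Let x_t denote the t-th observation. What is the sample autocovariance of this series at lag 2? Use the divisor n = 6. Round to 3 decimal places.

Mean x̄ = (-1 + 5 − 1 − 11 + 5 + 8)/6 = 0.8333
Σ_{t=1}^{4}(x_t−x̄)(x_{t+2}−x̄) = -138.3889
γ_2 = -138.3889 / 6 = -23.065

-23.065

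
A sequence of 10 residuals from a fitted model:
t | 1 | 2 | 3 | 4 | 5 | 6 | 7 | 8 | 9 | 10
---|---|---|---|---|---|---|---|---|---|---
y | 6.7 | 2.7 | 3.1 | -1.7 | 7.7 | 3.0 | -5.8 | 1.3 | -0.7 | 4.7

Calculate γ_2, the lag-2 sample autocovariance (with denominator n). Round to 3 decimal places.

Mean ȳ = (6.7 + 2.7 + 3.1 − 1.7 + 7.7 + 3.0 − 5.8 + 1.3 − 0.7 + 4.7)/10 = 2.1000
Σ_{t=1}^{8}(y_t−ȳ)(y_{t+2}−ȳ) = -20.4200
γ_2 = -20.4200 / 10 = -2.042

-2.042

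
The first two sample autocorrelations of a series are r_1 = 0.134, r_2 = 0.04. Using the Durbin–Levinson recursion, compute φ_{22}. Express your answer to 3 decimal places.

0.022

φ_{22} = (r_2 − r_1²) / (1 − r_1²)
r_1² = (0.134)² = 0.017956
Numerator = 0.04 − 0.0180 = 0.0220; denominator = 1 − 0.0180 = 0.9820
φ_{22} = 0.0220 / 0.9820 = 0.022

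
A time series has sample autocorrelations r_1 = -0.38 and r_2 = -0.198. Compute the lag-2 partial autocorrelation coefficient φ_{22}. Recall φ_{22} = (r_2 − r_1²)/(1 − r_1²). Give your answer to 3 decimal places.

φ_{22} = (r_2 − r_1²) / (1 − r_1²)
r_1² = (-0.38)² = 0.1444
Numerator = -0.198 − 0.1444 = -0.3424; denominator = 1 − 0.1444 = 0.8556
φ_{22} = -0.3424 / 0.8556 = -0.400

-0.400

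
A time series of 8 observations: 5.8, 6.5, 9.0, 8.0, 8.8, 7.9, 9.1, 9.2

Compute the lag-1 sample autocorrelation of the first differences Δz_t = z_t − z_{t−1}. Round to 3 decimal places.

First differences Δz: 0.7, 2.5, -1.0, 0.8, -0.9, 1.2, 0.1
Mean of differences = 0.4857
Numerator Σ(Δz_t−Δz̄)(Δz_{t+1}−Δz̄) = -4.7288
Denominator Σ(Δz_t−Δz̄)² = 8.9886
r_1(Δz) = -4.7288 / 8.9886 = -0.526

-0.526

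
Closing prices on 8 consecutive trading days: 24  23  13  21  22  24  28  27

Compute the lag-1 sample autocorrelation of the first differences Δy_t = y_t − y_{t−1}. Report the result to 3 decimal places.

First differences Δy: -1, -10, 8, 1, 2, 4, -1
Mean of differences = 0.4286
Numerator Σ(Δy_t−Δȳ)(Δy_{t+1}−Δȳ) = -58.3265
Denominator Σ(Δy_t−Δȳ)² = 185.7143
r_1(Δy) = -58.3265 / 185.7143 = -0.314

-0.314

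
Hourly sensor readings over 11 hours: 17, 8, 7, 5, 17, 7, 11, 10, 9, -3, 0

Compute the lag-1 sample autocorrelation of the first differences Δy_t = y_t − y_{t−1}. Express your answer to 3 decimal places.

First differences Δy: -9, -1, -2, 12, -10, 4, -1, -1, -12, 3
Mean of differences = -1.7000
Numerator Σ(Δy_t−Δȳ)(Δy_{t+1}−Δȳ) = -221.5900
Denominator Σ(Δy_t−Δȳ)² = 472.1000
r_1(Δy) = -221.5900 / 472.1000 = -0.469

-0.469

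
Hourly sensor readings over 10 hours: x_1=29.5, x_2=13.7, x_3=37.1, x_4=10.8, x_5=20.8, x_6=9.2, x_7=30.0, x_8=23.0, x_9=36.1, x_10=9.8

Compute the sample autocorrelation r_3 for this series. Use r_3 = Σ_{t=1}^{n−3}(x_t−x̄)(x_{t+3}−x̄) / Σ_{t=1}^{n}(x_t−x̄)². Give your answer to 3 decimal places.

Mean x̄ = (29.5 + 13.7 + 37.1 + 10.8 + 20.8 + 9.2 + 30.0 + 23.0 + 36.1 + 9.8)/10 = 22.0000
Σ(x_t−x̄)(x_{t+3}−x̄) = (-84.0000) + (9.9600) + (-193.2800) + (-89.6000) + (-1.2000) + (-180.4800) + (-97.6000) = -636.2000
Denominator Σ(x_t−x̄)² = 1056.5200
r_3 = -636.2000 / 1056.5200 = -0.602

-0.602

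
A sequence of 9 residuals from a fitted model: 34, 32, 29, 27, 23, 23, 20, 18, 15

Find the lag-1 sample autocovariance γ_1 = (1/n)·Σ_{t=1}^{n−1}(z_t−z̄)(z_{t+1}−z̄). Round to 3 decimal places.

Mean z̄ = (34 + 32 + 29 + 27 + 23 + 23 + 20 + 18 + 15)/9 = 24.5556
Σ_{t=1}^{8}(z_t−z̄)(z_{t+1}−z̄) = 212.4691
γ_1 = 212.4691 / 9 = 23.608

23.608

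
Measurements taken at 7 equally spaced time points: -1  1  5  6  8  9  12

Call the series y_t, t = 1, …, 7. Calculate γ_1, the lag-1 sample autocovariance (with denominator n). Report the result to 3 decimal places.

9.090

Mean ȳ = (-1 + 1 + 5 + 6 + 8 + 9 + 12)/7 = 5.7143
Σ_{t=1}^{6}(y_t−ȳ)(y_{t+1}−ȳ) = 63.6327
γ_1 = 63.6327 / 7 = 9.090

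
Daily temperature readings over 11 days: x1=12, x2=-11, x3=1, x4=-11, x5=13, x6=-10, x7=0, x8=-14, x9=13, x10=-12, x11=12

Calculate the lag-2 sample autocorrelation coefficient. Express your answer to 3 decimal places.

0.547

Mean x̄ = (12 − 11 + 1 − 11 + 13 − 10 + 0 − 14 + 13 − 12 + 12)/11 = -0.6364
Numerator Σ_{t=1}^{9}(x_t−x̄)(x_{t+2}−x̄) = 714.0992
Denominator Σ(x_t−x̄)² = 1304.5455
r_2 = 714.0992 / 1304.5455 = 0.547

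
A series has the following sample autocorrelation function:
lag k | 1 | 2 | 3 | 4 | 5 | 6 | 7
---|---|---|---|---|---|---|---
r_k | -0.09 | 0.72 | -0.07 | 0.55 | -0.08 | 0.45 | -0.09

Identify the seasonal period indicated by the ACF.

2

The largest autocorrelation is r_2 = 0.72, with weaker echoes at lags 4 (0.55) and 6 (0.45); the remaining lags stay at or below -0.07.
The dominant spike at lag 2 indicates a seasonal period of 2.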